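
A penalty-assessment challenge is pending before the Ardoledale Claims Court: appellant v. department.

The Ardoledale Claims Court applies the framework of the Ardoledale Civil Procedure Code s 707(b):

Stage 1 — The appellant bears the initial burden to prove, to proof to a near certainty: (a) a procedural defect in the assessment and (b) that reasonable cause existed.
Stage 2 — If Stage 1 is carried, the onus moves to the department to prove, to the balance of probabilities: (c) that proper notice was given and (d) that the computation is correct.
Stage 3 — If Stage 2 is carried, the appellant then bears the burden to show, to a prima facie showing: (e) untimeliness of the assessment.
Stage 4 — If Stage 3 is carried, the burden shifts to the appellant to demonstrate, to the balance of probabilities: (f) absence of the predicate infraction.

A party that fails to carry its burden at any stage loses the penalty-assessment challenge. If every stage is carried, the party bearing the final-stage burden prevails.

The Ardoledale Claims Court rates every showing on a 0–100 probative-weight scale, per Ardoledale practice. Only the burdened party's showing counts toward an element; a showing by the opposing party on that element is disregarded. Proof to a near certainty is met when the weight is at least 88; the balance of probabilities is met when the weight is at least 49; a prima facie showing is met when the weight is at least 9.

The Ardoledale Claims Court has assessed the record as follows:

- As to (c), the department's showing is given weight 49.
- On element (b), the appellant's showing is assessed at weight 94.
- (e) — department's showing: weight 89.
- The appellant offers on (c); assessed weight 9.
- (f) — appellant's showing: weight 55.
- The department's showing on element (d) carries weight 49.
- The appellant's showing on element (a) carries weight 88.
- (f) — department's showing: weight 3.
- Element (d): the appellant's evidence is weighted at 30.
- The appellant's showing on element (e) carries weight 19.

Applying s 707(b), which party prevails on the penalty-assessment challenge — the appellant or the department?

Stage 1 — burden on appellant; standard: proof to a near certainty (weight is at least 88).
    (a): 88 ≥ 88 [met]
    (b): 94 ≥ 88 [met]
  The appellant carries Stage 1; the department now bears the burden.
Stage 2 — burden on department; standard: the balance of probabilities (weight is at least 49).
    (c): 49 (appellant's 9 disregarded) ≥ 49 [met]
    (d): 49 (appellant's 30 disregarded) ≥ 49 [met]
  All elements met. The burden passes to the appellant.
Stage 3 — burden on appellant; standard: a prima facie showing (weight is at least 9).
    (e): 19 (department's 89 disregarded) ≥ 9 [met]
  Stage 3 carried; the burden remains with the appellant.
Stage 4 — burden on appellant; standard: the balance of probabilities (weight is at least 49).
    (f): 55 (department's 3 disregarded) ≥ 49 [met]
  All elements met at the final stage.
Every stage carried; the appellant prevails.

appellant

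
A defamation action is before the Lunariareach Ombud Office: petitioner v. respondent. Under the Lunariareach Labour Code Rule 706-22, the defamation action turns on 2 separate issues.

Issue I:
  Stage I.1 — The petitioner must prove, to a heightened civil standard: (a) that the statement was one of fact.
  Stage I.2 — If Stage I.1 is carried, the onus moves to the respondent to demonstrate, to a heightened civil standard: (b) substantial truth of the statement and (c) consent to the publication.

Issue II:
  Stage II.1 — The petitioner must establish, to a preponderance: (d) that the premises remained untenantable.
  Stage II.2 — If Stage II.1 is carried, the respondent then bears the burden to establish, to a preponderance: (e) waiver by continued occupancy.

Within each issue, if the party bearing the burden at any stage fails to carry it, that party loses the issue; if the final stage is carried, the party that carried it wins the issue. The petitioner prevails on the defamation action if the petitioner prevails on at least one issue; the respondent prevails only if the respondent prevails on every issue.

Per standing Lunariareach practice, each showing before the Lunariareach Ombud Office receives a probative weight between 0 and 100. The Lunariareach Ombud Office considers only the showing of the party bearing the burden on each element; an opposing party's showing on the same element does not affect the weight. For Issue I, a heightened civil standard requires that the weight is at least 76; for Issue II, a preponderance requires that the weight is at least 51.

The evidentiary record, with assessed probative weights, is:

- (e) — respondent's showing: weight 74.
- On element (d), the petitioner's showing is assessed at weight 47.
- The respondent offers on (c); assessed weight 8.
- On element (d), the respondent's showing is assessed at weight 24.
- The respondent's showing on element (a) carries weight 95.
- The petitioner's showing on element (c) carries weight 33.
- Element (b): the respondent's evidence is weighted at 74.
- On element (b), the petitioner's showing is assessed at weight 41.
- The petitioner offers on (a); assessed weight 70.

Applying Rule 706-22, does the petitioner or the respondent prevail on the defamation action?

— Issue I —
Stage I.1 (petitioner, a heightened civil standard, weight is at least 76): (a) 70 (respondent's 95 disregarded) < 76 — fails.
  The petitioner does not carry Stage I.1.
The analysis ends at Stage I.1; the respondent prevails on this issue.
— Issue II —
Stage II.1 (petitioner, a preponderance, weight is at least 51): (d) 47 (respondent's 24 disregarded) < 51 — fails.
  The petitioner does not carry Stage II.1.
The analysis ends at Stage II.1; the respondent prevails on this issue.
Per-issue: Issue I → respondent; Issue II → respondent. The petitioner must prevail on at least one issue; overall, the respondent prevails.

respondent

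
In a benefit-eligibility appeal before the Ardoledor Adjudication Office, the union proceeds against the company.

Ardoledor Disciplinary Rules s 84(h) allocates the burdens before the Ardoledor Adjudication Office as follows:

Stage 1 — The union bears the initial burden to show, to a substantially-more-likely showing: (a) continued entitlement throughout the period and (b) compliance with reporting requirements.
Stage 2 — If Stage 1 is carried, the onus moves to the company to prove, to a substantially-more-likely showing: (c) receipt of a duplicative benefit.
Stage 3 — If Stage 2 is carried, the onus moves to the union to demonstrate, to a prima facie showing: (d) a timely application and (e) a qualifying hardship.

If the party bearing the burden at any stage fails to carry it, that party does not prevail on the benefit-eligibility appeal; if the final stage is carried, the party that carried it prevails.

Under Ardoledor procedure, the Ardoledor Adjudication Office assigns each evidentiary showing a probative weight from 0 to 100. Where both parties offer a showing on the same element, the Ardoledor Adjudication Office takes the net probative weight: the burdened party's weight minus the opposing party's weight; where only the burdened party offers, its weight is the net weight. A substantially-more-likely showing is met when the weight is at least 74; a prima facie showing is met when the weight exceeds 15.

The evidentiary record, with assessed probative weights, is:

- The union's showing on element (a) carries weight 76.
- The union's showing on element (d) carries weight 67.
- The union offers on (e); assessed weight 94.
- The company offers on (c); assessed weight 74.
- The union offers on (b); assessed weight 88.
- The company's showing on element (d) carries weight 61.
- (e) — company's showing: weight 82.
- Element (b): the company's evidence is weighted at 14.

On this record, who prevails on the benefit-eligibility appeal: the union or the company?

Stage 1 (union, a substantially-more-likely showing, weight is at least 74): (a) 76 ≥ 74 — meets; (b) net 88−14=74 ≥ 74 — meets.
  Stage 1 is satisfied; the onus moves to the company.
Stage 2 (company, a substantially-more-likely showing, weight is at least 74): (c) 74 ≥ 74 — meets.
  The company carries Stage 2; the union now bears the burden.
Stage 3 (union, a prima facie showing, weight exceeds 15): (d) net 67−61=6 ≤ 15 — fails; (e) net 94−82=12 ≤ 15 — fails.
  Not every element is met, so the union fails to carry Stage 3.
The company prevails.

company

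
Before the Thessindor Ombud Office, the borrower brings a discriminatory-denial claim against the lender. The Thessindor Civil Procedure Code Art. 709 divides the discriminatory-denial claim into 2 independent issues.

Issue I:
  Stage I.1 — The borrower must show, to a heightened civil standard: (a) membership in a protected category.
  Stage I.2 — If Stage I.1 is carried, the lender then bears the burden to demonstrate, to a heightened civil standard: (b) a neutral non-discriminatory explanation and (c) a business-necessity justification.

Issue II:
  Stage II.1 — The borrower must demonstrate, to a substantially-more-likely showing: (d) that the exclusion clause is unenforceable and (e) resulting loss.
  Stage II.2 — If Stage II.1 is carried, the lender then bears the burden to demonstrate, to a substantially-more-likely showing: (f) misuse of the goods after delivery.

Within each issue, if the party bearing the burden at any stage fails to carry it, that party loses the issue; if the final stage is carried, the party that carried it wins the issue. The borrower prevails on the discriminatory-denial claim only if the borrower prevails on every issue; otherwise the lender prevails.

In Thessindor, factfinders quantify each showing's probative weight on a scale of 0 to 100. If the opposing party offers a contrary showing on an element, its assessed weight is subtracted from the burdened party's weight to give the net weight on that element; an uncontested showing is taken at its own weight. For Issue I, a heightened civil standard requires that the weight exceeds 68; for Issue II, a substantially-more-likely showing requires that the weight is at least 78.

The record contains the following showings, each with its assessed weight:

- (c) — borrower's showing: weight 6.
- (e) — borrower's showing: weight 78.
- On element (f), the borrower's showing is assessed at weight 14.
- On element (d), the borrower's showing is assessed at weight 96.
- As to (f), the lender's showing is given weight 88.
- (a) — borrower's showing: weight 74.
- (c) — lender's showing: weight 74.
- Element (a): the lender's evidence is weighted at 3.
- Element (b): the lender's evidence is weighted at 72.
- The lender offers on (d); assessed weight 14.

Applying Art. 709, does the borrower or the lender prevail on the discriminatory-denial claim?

— Issue I —
Stage I.1 (borrower, a heightened civil standard, weight exceeds 68): (a) net 74−3=71 > 68 — meets.
  All elements met. The burden passes to the lender.
Stage I.2 (lender, a heightened civil standard, weight exceeds 68): (b) 72 > 68 — meets; (c) net 74−6=68 ≤ 68 — fails.
  The lender does not carry Stage I.2.
The borrower prevails on this issue.
— Issue II —
Stage II.1 — burden on borrower; standard: a substantially-more-likely showing (weight is at least 78).
    (d): 96 − 14 = 82 ≥ 78 [met]
    (e): 78 ≥ 78 [met]
  The borrower carries Stage II.1; the lender now bears the burden.
Stage II.2 — burden on lender; standard: a substantially-more-likely showing (weight is at least 78).
    (f): 88 − 14 = 74 < 78 [not met]
  Not every element is met, so the lender fails to carry Stage II.2.
So the borrower prevails on this issue.
Per-issue: Issue I → borrower; Issue II → borrower. The borrower must prevail on every issue; overall, the borrower prevails.

borrower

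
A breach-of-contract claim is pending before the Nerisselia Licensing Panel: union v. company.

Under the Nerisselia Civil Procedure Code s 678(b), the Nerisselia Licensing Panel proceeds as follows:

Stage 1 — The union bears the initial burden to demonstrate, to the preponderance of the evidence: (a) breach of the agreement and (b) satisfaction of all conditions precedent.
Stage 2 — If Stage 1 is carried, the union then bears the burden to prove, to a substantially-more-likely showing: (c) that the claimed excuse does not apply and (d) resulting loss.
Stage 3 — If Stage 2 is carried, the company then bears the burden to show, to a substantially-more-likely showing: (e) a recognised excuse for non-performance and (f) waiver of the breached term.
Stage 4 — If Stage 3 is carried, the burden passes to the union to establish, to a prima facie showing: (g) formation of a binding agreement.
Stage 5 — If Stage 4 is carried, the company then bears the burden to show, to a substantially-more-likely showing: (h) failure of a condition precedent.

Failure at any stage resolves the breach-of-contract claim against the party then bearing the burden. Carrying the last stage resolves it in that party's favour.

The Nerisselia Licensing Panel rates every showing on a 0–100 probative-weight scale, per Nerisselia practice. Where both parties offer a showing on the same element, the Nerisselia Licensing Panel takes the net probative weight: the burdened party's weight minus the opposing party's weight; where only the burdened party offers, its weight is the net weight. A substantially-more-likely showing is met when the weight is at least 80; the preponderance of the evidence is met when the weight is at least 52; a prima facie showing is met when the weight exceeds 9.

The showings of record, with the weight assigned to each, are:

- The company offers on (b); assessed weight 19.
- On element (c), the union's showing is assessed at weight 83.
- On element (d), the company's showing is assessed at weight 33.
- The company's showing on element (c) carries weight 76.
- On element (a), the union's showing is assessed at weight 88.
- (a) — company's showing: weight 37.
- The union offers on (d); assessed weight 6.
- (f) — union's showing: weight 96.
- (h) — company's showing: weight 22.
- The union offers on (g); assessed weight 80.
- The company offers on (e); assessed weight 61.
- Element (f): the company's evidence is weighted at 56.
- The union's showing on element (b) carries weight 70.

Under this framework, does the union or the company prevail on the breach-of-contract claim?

company

Stage 1 — burden on union; standard: the preponderance of the evidence (weight is at least 52).
    (a): 88 − 37 = 51 < 52 [not met]
    (b): 70 − 19 = 51 < 52 [not met]
  Not every element is met, so the union fails to carry Stage 1.
The company prevails.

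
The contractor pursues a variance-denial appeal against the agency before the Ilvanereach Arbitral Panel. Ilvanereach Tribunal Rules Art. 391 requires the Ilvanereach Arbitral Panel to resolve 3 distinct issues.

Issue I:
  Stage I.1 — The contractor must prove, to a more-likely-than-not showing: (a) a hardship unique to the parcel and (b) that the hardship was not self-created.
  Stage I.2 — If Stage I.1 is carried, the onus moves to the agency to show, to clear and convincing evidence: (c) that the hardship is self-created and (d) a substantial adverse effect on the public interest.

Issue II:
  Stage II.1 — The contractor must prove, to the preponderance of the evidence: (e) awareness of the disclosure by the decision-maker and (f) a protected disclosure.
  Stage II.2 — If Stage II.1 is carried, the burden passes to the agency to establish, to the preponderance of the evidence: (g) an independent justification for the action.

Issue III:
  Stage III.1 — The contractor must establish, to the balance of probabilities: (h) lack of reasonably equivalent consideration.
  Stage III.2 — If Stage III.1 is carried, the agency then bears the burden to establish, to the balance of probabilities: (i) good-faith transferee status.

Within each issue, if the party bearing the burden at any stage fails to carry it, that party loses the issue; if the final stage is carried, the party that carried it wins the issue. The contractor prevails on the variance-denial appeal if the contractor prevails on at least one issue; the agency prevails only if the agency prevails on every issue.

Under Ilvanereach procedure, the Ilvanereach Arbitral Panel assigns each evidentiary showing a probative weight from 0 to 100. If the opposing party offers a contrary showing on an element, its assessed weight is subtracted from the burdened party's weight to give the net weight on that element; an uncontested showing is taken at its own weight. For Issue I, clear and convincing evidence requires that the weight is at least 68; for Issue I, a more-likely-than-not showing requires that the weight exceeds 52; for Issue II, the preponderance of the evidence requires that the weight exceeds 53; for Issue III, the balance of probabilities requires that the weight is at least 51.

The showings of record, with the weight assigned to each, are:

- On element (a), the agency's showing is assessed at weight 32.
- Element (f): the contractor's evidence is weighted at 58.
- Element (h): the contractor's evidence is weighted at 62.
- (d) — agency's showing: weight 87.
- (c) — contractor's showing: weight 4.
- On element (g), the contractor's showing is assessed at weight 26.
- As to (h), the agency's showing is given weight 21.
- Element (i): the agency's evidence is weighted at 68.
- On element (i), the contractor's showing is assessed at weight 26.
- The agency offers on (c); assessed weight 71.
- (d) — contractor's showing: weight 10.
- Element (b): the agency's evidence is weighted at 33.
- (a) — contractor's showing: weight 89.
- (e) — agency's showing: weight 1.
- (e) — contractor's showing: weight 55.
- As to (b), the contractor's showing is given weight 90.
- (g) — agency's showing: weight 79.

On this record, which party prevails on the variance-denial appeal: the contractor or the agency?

— Issue I —
Stage I.1 (contractor, a more-likely-than-not showing, weight exceeds 52): (a) net 89−32=57 > 52 — meets; (b) net 90−33=57 > 52 — meets.
  Stage I.1 is satisfied; the onus moves to the agency.
Stage I.2 (agency, clear and convincing evidence, weight is at least 68): (c) net 71−4=67 < 68 — fails; (d) net 87−10=77 ≥ 68 — meets.
  The agency does not carry Stage I.2.
So the contractor prevails on this issue.
— Issue II —
At Stage II.1 the contractor must meet the preponderance of the evidence (weight exceeds 53): on (e) the weight is 55 less the opposing 1 gives net 54, > 53, so (e) meets the standard; on (f) the weight is 58, > 53, so (f) meets the standard.
  Stage II.1 is satisfied; the onus moves to the agency.
At Stage II.2 the agency must meet the preponderance of the evidence (weight exceeds 53): on (g) the weight is 79 less the opposing 26 gives net 53, ≤ 53, so (g) does not meet the standard.
  The agency does not carry Stage II.2.
So the contractor prevails on this issue.
— Issue III —
At Stage III.1 the contractor must meet the balance of probabilities (weight is at least 51): on (h) the weight is 62 less the opposing 21 gives net 41, which does not reach 51, so (h) does not meet the standard.
  Stage III.1 not carried; the contractor fails its burden.
So the agency prevails on this issue.
Per-issue: Issue I → contractor; Issue II → contractor; Issue III → agency. The contractor must prevail on at least one issue; overall, the contractor prevails.

contractor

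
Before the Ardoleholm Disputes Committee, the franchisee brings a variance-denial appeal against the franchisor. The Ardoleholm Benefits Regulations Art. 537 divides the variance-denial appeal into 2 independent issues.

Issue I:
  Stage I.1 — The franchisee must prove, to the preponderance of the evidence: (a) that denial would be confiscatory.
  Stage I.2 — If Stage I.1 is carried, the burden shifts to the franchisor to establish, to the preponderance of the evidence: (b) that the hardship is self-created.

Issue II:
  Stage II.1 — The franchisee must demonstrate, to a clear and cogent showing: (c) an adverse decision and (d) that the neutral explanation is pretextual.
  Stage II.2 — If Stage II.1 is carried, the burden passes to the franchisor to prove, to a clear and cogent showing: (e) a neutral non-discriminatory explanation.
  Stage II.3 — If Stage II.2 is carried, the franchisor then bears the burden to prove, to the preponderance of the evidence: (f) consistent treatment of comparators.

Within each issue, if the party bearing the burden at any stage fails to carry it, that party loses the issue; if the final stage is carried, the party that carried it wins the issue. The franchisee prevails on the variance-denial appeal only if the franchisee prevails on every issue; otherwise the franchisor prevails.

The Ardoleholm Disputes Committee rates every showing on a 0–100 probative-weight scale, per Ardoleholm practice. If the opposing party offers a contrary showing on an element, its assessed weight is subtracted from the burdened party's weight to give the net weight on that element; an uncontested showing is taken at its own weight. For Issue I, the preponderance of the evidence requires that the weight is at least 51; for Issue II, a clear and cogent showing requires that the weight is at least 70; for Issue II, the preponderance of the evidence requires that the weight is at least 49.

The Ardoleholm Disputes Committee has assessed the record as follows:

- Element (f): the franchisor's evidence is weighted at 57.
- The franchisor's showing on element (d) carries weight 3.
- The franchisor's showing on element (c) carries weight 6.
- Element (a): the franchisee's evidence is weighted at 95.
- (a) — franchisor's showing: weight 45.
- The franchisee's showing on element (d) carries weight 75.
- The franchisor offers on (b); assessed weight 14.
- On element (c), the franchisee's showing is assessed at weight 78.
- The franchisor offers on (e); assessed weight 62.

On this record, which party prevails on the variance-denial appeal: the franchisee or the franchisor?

— Issue I —
At Stage I.1 the franchisee must meet the preponderance of the evidence (weight is at least 51): on (a) the weight is 95 less the opposing 45 gives net 50, which does not reach 51, so (a) does not meet the standard.
  The franchisee does not carry Stage I.1.
The analysis ends at Stage I.1; the franchisor prevails on this issue.
— Issue II —
At Stage II.1 the franchisee must meet a clear and cogent showing (weight is at least 70): on (c) the weight is 78 less the opposing 6 gives net 72, ≥ 70, so (c) meets the standard; on (d) the weight is 75 less the opposing 3 gives net 72, ≥ 70, so (d) meets the standard.
  All elements met. The burden passes to the franchisor.
At Stage II.2 the franchisor must meet a clear and cogent showing (weight is at least 70): on (e) the weight is 62, which does not reach 70, so (e) does not meet the standard.
  Not every element is met, so the franchisor fails to carry Stage II.2.
The analysis ends at Stage II.2; the franchisee prevails on this issue.
Per-issue: Issue I → franchisor; Issue II → franchisee. The franchisee must prevail on every issue; overall, the franchisor prevails.

franchisor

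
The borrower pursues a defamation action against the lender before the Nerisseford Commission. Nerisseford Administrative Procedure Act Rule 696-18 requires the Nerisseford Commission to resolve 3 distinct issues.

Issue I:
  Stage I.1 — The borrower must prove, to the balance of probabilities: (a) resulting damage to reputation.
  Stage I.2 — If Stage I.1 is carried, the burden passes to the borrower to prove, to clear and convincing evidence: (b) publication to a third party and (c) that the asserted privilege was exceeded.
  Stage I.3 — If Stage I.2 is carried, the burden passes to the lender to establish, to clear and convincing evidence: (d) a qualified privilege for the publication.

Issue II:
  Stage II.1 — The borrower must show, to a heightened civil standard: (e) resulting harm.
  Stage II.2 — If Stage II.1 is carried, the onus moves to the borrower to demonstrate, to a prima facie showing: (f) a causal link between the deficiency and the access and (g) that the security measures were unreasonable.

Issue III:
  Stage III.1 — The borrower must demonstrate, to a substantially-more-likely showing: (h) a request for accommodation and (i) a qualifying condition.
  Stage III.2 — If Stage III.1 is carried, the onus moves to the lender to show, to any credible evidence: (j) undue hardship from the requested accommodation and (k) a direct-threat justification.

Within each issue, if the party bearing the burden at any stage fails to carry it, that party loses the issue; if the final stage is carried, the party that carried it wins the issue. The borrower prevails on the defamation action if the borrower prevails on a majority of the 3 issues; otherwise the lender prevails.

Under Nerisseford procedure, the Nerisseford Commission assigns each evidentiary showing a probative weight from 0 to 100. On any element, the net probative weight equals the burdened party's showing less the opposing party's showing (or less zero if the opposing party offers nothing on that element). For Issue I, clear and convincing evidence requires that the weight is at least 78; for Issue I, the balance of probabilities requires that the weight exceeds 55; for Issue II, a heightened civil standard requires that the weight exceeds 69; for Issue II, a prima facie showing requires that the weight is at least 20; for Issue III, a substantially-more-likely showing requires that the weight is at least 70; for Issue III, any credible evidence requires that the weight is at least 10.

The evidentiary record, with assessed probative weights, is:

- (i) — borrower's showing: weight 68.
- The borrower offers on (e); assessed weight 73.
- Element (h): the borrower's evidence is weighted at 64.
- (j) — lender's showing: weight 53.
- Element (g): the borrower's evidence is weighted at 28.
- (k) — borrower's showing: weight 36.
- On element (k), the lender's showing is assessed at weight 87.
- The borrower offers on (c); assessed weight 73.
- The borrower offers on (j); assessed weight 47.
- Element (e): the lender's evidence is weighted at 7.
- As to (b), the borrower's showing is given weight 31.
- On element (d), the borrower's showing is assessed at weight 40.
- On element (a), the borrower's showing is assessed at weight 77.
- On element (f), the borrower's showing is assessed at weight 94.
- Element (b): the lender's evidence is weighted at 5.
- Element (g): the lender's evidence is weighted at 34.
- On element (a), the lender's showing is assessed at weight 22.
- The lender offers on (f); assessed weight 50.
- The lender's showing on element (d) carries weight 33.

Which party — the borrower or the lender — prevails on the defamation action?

— Issue I —
Stage I.1 (borrower, the balance of probabilities, weight exceeds 55): (a) net 77−22=55 ≤ 55 — fails.
  Stage I.1 not carried; the borrower fails its burden.
The analysis ends at Stage I.1; the lender prevails on this issue.
— Issue II —
Stage II.1 (borrower, a heightened civil standard, weight exceeds 69): (e) net 73−7=66 ≤ 69 — fails.
  Stage II.1 not carried; the borrower fails its burden.
So the lender prevails on this issue.
— Issue III —
Stage III.1 (borrower, a substantially-more-likely showing, weight is at least 70): (h) 64 < 70 — fails; (i) 68 < 70 — fails.
  Stage III.1 not carried; the borrower fails its burden.
The lender prevails on this issue.
Per-issue: Issue I → lender; Issue II → lender; Issue III → lender. The borrower must prevail on a majority of issues; overall, the lender prevails.

lender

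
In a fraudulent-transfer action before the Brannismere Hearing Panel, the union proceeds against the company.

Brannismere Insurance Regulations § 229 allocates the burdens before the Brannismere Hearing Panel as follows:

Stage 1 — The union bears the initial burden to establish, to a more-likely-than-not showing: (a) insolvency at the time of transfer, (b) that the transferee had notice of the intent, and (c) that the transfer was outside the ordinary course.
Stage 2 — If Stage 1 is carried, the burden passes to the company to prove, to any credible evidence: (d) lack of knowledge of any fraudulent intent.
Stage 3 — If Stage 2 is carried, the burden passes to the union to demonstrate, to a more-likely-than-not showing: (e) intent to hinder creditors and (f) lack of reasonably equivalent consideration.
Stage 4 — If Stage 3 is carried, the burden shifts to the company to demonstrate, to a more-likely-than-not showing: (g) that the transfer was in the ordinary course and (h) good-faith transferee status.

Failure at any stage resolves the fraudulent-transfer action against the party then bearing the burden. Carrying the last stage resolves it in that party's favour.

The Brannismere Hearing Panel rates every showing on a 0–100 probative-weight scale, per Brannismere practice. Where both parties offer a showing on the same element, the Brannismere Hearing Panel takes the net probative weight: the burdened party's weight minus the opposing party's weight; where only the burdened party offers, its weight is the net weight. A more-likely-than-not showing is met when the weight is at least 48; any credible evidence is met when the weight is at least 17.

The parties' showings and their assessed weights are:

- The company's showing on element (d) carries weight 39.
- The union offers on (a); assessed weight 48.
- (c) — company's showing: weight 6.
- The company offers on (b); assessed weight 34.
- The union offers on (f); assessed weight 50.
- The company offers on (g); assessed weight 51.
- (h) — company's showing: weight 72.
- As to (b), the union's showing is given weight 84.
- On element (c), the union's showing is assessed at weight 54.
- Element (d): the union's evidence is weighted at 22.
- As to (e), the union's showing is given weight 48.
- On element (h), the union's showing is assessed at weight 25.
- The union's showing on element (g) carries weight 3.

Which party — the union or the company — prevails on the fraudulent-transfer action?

union

At Stage 1 the union must meet a more-likely-than-not showing (weight is at least 48): on (a) the weight is 48, ≥ 48, so (a) meets the standard; on (b) the weight is 84 less the opposing 34 gives net 50, ≥ 48, so (b) meets the standard; on (c) the weight is 54 less the opposing 6 gives net 48, which does reach 48, so (c) meets the standard.
  Stage 1 is satisfied; the onus moves to the company.
At Stage 2 the company must meet any credible evidence (weight is at least 17): on (d) the weight is 39 less the opposing 22 gives net 17, which does reach 17, so (d) meets the standard.
  The company carries Stage 2; the union now bears the burden.
At Stage 3 the union must meet a more-likely-than-not showing (weight is at least 48): on (e) the weight is 48, which does reach 48, so (e) meets the standard; on (f) the weight is 50, ≥ 48, so (f) meets the standard.
  All elements met. The burden passes to the company.
At Stage 4 the company must meet a more-likely-than-not showing (weight is at least 48): on (g) the weight is 51 less the opposing 3 gives net 48, ≥ 48, so (g) meets the standard; on (h) the weight is 72 less the opposing 25 gives net 47, < 48, so (h) does not meet the standard.
  Not every element is met, so the company fails to carry Stage 4.
So the union prevails.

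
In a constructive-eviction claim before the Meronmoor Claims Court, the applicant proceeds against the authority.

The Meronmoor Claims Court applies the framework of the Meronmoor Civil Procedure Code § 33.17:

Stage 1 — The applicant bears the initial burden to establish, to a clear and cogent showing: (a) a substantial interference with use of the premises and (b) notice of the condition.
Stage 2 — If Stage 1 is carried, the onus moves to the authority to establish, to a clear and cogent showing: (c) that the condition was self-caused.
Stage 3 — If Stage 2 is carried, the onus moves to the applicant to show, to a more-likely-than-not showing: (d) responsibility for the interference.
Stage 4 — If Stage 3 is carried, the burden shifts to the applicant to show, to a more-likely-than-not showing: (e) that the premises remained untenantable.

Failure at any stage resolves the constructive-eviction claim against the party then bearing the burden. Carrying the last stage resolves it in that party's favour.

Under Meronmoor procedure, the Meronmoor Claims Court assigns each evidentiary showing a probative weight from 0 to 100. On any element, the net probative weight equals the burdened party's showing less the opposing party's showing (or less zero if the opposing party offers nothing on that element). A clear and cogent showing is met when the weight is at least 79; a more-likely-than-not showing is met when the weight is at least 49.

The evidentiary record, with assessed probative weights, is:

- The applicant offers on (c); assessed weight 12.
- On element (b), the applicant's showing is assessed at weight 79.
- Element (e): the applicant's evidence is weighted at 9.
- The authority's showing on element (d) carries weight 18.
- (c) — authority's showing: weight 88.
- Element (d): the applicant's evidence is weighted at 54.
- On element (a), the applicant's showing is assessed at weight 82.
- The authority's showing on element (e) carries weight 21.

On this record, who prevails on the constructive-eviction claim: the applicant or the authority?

Stage 1 (applicant, a clear and cogent showing, weight is at least 79): (a) 82 ≥ 79 — meets; (b) 79 ≥ 79 — meets.
  All elements met. The burden passes to the authority.
Stage 2 (authority, a clear and cogent showing, weight is at least 79): (c) net 88−12=76 < 79 — fails.
  Stage 2 not carried; the authority fails its burden.
The analysis ends at Stage 2; the applicant prevails.

applicant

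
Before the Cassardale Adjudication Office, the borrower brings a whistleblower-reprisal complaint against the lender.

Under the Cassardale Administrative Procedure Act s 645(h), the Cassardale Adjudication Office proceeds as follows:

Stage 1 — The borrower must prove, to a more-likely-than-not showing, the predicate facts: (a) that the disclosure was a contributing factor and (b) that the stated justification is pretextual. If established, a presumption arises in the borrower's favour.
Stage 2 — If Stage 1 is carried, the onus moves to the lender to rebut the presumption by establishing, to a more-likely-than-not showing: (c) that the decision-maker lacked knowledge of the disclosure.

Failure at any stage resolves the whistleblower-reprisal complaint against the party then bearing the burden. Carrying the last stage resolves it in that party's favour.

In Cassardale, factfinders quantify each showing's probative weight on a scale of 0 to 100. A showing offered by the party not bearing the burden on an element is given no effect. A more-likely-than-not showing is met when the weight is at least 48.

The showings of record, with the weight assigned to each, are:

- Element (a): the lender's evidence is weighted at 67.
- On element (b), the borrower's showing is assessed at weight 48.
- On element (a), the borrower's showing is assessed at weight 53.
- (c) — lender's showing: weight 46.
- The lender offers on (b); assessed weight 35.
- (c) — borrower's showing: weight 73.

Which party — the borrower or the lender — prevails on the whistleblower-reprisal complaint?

Stage 1 (borrower, a more-likely-than-not showing, weight is at least 48): (a) 53 (lender's 67 disregarded) ≥ 48 — meets; (b) 48 (lender's 35 disregarded) ≥ 48 — meets.
  Stage 1 carried; the burden shifts to the lender.
Stage 2 (lender, a more-likely-than-not showing, weight is at least 48): (c) 46 (borrower's 73 disregarded) < 48 — fails.
  Stage 2 not carried; the lender fails its burden.
So the borrower prevails.

borrower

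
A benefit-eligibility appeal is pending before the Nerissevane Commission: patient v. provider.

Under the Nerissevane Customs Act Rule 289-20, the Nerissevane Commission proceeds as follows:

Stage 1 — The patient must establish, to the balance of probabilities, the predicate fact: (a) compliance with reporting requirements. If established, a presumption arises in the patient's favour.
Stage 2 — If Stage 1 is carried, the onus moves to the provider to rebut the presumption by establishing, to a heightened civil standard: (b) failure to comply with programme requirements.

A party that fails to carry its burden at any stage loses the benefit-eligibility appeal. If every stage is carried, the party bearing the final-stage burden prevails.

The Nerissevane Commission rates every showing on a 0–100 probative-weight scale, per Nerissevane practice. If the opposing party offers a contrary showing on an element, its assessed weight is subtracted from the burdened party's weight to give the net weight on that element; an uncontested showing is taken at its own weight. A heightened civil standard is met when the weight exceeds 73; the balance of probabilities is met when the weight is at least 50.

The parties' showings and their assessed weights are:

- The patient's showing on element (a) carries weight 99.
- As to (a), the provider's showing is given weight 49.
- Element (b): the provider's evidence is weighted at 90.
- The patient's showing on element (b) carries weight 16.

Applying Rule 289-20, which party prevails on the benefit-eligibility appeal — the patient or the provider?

provider

Stage 1 — burden on patient; standard: the balance of probabilities (weight is at least 50).
    (a): 99 − 49 = 50 ≥ 50 [met]
  Stage 1 is satisfied; the onus moves to the provider.
Stage 2 — burden on provider; standard: a heightened civil standard (weight exceeds 73).
    (b): 90 − 16 = 74 > 73 [met]
  Stage 2 carried; the final stage is satisfied.
With every stage satisfied, the provider prevails.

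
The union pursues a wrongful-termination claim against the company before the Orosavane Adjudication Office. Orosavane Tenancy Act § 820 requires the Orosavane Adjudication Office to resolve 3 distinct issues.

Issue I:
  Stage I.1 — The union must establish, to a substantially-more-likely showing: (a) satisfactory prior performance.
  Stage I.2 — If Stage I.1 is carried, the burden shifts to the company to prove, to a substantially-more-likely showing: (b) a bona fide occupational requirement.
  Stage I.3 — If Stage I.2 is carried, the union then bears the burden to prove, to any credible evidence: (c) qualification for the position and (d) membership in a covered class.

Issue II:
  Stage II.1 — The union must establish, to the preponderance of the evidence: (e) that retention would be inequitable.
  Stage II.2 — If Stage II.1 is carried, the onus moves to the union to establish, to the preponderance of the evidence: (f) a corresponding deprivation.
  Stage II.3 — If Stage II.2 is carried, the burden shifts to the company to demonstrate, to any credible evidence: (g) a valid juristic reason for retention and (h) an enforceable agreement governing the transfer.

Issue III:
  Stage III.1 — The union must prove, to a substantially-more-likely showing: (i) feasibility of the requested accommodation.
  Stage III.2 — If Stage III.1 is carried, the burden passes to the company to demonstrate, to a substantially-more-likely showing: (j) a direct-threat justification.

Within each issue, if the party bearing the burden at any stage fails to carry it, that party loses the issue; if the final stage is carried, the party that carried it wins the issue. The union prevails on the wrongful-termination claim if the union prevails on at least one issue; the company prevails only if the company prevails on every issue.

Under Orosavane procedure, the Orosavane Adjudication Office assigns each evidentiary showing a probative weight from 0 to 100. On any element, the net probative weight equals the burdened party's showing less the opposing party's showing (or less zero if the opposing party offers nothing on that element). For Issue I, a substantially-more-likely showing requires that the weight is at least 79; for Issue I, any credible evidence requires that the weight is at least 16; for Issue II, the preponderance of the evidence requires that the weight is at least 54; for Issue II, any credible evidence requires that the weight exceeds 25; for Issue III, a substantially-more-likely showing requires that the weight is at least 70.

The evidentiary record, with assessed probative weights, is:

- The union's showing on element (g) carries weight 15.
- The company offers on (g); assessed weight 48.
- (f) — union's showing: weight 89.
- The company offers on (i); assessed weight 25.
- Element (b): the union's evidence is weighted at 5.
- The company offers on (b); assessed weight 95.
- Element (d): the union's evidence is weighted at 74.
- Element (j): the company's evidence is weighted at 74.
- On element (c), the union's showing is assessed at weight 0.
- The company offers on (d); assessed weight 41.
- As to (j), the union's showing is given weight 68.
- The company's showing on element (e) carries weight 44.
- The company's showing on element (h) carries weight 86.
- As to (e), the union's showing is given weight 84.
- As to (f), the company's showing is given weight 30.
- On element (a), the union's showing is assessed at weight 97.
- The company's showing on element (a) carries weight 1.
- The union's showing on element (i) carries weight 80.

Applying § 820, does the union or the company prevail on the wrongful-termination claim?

company

— Issue I —
At Stage I.1 the union must meet a substantially-more-likely showing (weight is at least 79): on (a) the weight is 97 less the opposing 1 gives net 96, ≥ 79, so (a) meets the standard.
  The union carries Stage I.1; the company now bears the burden.
At Stage I.2 the company must meet a substantially-more-likely showing (weight is at least 79): on (b) the weight is 95 less the opposing 5 gives net 90, which does reach 79, so (b) meets the standard.
  The company carries Stage I.2; the union now bears the burden.
At Stage I.3 the union must meet any credible evidence (weight is at least 16): on (c) the weight is 0, < 16, so (c) does not meet the standard; on (d) the weight is 74 less the opposing 41 gives net 33, ≥ 16, so (d) meets the standard.
  Stage I.3 not carried; the union fails its burden.
The analysis ends at Stage I.3; the company prevails on this issue.
— Issue II —
Stage II.1 — burden on union; standard: the preponderance of the evidence (weight is at least 54).
    (e): 84 − 44 = 40 < 54 [not met]
  Not every element is met, so the union fails to carry Stage II.1.
So the company prevails on this issue.
— Issue III —
Stage III.1 (union, a substantially-more-likely showing, weight is at least 70): (i) net 80−25=55 < 70 — fails.
  The union does not carry Stage III.1.
So the company prevails on this issue.
Per-issue: Issue I → company; Issue II → company; Issue III → company. The union must prevail on at least one issue; overall, the company prevails.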